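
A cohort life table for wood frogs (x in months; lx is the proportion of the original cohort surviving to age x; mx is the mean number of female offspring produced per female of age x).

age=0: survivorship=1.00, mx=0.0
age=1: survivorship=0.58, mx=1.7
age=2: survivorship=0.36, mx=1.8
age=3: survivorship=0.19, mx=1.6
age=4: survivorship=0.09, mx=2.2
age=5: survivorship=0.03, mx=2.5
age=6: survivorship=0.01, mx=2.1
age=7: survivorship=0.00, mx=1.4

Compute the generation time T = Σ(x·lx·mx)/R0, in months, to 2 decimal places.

lx·mx: 0, 0.986, 0.648, 0.304, 0.198, 0.075, 0.021, 0 → R0 = 2.232
x·lx·mx: 0, 0.986, 1.296, 0.912, 0.792, 0.375, 0.126, 0 → Σ = 4.487
T = 4.487 / 2.232 = 2.010305… → 2.01

2.01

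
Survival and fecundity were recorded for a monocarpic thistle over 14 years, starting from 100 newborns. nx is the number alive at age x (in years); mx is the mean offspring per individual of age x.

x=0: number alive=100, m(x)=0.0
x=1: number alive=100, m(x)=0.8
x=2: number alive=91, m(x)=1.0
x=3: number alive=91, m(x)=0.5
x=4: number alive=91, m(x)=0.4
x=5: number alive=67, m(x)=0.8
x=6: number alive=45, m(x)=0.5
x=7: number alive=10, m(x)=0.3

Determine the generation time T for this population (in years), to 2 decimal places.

2.92

lx = nx/n0 = nx/100: 1, 1, 0.91, 0.91, 0.91, 0.67, 0.45, 0.1
lx·mx: 0, 0.8, 0.91, 0.455, 0.364, 0.536, 0.225, 0.03 → R0 = 3.32
x·lx·mx: 0, 0.8, 1.82, 1.365, 1.456, 2.68, 1.35, 0.21 → Σ = 9.681
T = 9.681 / 3.32 = 2.915964… → 2.92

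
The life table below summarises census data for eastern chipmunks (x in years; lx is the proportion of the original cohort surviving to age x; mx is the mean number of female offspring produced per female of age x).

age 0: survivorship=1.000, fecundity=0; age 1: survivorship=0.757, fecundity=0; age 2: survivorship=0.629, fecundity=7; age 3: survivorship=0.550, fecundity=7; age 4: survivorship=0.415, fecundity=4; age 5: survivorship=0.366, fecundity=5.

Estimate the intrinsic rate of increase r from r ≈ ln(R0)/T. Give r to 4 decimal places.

R0 = Σ lx·mx = 0 + 0 + 4.403 + 3.85 + 1.66 + 1.83 = 11.743
Σ x·lx·mx = 36.146; T = 36.146/11.743 = 3.07809…
r ≈ ln(R0)/T = ln(11.743)/3.07809… = 0.800255… → 0.8003

0.8003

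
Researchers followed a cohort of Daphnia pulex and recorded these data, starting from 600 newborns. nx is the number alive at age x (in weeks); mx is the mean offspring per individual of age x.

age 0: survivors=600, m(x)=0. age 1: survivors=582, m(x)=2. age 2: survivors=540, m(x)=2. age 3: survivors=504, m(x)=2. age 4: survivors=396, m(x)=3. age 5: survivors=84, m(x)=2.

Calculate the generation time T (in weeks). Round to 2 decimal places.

lx = nx/n0 = nx/600: 1, 0.97, 0.9, 0.84, 0.66, 0.14
lx·mx: 0, 1.94, 1.8, 1.68, 1.98, 0.28 → R0 = 7.68
x·lx·mx: 0, 1.94, 3.6, 5.04, 7.92, 1.4 → Σ = 19.9
T = 19.9 / 7.68 = 2.591146… → 2.59

2.59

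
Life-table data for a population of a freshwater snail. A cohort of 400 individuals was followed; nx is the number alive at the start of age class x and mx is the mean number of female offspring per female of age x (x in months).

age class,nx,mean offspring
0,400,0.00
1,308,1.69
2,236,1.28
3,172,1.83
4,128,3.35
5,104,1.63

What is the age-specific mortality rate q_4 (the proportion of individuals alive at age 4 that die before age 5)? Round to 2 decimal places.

lx = nx/n0 = nx/400: 1, 0.77, 0.59, 0.43, 0.32, 0.26
q_4 = (l_4 − l_5) / l_4 = (0.32 − 0.26) / 0.32
     = 0.06 / 0.32 = 0.1875 → 0.19

0.19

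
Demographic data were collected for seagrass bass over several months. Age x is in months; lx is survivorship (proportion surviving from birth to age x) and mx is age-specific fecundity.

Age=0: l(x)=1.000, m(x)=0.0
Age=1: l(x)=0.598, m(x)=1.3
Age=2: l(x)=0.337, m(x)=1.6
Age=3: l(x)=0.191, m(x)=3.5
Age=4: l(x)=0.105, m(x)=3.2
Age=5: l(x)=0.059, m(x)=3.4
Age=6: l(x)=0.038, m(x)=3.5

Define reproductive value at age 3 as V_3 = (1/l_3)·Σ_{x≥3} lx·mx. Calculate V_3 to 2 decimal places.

7.01

lx·mx for x ≥ 3: 0.6685, 0.336, 0.2006, 0.133 → sum = 1.3381
V_3 = 1.3381 / l_3 = 1.3381 / 0.191 = 7.005759… → 7.01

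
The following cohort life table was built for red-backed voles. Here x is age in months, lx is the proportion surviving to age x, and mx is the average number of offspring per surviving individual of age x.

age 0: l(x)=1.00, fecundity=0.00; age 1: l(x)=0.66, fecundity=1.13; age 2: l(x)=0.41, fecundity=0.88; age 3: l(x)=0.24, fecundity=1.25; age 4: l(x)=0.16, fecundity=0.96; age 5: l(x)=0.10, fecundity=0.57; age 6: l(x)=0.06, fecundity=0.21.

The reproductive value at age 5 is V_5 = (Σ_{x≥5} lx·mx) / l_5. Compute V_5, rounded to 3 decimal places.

lx·mx for x ≥ 5: 0.057, 0.0126 → sum = 0.0696
V_5 = 0.0696 / l_5 = 0.0696 / 0.1 = 0.696 → 0.696

0.696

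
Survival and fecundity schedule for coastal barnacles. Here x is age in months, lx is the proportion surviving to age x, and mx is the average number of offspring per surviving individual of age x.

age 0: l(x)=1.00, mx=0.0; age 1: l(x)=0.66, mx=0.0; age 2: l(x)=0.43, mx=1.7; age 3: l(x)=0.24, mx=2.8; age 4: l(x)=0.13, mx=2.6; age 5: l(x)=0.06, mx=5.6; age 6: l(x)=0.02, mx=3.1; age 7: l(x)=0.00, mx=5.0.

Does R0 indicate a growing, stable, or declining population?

growing

R0 = Σ lx·mx = 0 + 0 + 0.731 + 0.672 + 0.338 + 0.336 + 0.062 + 0 = 2.139
R0 > 1, so the population is growing.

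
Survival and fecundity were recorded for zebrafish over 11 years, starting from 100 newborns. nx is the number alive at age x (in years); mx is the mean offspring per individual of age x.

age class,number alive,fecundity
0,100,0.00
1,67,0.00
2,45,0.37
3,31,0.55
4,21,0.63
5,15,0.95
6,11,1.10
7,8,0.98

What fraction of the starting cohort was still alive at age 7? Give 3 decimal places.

0.080

l_7 = n_7/n_0 = 8/100 = 0.08 → 0.080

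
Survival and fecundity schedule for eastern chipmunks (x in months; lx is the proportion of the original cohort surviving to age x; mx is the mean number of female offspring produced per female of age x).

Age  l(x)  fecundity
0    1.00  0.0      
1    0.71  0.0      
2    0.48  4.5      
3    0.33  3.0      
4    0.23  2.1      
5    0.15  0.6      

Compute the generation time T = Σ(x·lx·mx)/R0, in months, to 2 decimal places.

2.60

lx·mx: 0, 0, 2.16, 0.99, 0.483, 0.09 → R0 = 3.723
x·lx·mx: 0, 0, 4.32, 2.97, 1.932, 0.45 → Σ = 9.672
T = 9.672 / 3.723 = 2.597905… → 2.60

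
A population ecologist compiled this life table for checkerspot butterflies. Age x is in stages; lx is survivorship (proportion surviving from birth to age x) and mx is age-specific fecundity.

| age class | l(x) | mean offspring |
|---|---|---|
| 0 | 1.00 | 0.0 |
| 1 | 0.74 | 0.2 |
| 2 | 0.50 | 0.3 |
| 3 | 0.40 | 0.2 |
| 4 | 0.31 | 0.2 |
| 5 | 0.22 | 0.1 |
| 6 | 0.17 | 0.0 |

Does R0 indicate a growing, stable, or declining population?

declining

R0 = Σ lx·mx = 0 + 0.148 + 0.15 + 0.08 + 0.062 + 0.022 + 0 = 0.462
R0 < 1, so the population is declining.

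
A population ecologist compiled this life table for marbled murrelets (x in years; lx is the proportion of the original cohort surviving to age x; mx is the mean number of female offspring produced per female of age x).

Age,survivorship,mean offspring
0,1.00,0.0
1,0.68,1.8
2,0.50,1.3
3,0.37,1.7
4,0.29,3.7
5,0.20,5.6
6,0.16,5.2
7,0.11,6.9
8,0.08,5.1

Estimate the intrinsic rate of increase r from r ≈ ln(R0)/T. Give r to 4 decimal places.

R0 = Σ lx·mx = 0 + 1.224 + 0.65 + 0.629 + 1.073 + 1.12 + 0.832 + 0.759 + 0.408 = 6.695
Σ x·lx·mx = 27.872; T = 27.872/6.695 = 4.16311…
r ≈ ln(R0)/T = ln(6.695)/4.16311… = 0.456717… → 0.4567

0.4567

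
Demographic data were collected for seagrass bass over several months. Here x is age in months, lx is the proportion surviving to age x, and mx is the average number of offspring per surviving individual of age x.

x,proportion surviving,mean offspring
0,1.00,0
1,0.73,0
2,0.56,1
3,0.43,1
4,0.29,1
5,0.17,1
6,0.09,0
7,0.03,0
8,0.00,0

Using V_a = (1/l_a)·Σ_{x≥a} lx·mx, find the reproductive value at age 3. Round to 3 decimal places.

lx·mx for x ≥ 3: 0.43, 0.29, 0.17, 0, 0, 0 → sum = 0.89
V_3 = 0.89 / l_3 = 0.89 / 0.43 = 2.069767… → 2.070

2.070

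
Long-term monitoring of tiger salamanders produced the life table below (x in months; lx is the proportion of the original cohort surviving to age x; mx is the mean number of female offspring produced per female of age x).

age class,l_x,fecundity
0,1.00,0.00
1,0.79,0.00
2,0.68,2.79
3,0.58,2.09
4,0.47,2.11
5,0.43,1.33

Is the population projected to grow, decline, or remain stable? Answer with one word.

R0 = Σ lx·mx = 0 + 0 + 1.8972 + 1.2122 + 0.9917 + 0.5719 = 4.673
R0 > 1, so the population is growing.

growing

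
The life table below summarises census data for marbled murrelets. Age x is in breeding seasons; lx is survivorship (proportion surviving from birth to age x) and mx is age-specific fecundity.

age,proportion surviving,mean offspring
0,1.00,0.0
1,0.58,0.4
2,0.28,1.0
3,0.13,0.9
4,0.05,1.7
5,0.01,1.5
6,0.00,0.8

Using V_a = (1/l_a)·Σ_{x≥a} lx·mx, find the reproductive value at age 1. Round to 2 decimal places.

1.26

lx·mx for x ≥ 1: 0.232, 0.28, 0.117, 0.085, 0.015, 0 → sum = 0.729
V_1 = 0.729 / l_1 = 0.729 / 0.58 = 1.256897… → 1.26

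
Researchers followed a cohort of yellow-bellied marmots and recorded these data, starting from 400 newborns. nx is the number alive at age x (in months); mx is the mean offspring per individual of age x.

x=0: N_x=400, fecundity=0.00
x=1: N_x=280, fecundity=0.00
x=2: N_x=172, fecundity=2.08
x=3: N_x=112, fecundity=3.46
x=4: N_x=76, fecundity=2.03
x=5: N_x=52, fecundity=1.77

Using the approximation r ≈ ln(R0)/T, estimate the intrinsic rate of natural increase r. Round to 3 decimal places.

0.305

lx = nx/n0 = nx/400: 1, 0.7, 0.43, 0.28, 0.19, 0.13
R0 = Σ lx·mx = 0 + 0 + 0.8944 + 0.9688 + 0.3857 + 0.2301 = 2.479
Σ x·lx·mx = 7.3885; T = 7.3885/2.479 = 2.98044…
r ≈ ln(R0)/T = ln(2.479)/2.98044… = 0.3046… → 0.305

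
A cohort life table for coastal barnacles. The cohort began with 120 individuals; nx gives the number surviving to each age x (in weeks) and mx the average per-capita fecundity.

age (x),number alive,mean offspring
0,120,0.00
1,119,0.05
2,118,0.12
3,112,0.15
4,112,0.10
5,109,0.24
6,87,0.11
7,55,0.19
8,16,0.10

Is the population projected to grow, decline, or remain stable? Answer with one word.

declining

lx = nx/n0 = nx/120: 1, 0.99167…, 0.98333…, 0.93333…, 0.93333…, 0.90833…, 0.725, 0.45833…, 0.13333…
R0 = Σ lx·mx = 0 + 0.049583… + 0.118… + 0.14… + 0.093333… + 0.218… + 0.07975 + 0.087083… + 0.013333… = 0.799083…
R0 < 1, so the population is declining.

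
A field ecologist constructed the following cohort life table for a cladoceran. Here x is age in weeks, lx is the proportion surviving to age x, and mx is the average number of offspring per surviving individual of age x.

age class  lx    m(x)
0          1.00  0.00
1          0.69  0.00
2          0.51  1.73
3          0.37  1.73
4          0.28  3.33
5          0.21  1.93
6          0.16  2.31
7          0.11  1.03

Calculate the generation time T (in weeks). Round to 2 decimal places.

3.72

lx·mx: 0, 0, 0.8823, 0.6401, 0.9324, 0.4053, 0.3696, 0.1133 → R0 = 3.343
x·lx·mx: 0, 0, 1.7646, 1.9203, 3.7296, 2.0265, 2.2176, 0.7931 → Σ = 12.4517
T = 12.4517 / 3.343 = 3.724708… → 3.72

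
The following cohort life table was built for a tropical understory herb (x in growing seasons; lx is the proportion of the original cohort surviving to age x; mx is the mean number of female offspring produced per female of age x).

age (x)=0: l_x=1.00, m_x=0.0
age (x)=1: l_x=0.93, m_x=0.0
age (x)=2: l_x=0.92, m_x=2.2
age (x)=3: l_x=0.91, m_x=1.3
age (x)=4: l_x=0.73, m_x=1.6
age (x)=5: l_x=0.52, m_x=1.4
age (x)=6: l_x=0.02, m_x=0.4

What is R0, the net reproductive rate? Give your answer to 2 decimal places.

5.11

lx·mx by age: 0, 0, 2.024, 1.183, 1.168, 0.728, 0.008
R0 = Σ lx·mx = 5.111 → 5.11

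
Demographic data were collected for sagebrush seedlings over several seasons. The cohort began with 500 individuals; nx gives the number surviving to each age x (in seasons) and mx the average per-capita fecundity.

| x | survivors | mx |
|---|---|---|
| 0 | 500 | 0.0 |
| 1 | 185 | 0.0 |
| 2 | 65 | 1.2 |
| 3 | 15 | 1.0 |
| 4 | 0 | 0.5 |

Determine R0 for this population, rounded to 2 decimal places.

lx = nx/n0 = nx/500: 1, 0.37, 0.13, 0.03, 0
lx·mx by age: 0, 0, 0.156, 0.03, 0
R0 = Σ lx·mx = 0.186 → 0.19

0.19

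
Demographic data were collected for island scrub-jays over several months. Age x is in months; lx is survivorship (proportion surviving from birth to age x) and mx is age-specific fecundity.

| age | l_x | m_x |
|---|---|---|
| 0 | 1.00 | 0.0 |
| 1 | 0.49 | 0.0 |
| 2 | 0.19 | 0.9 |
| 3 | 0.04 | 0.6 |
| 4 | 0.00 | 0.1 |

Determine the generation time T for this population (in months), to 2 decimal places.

lx·mx: 0, 0, 0.171, 0.024, 0 → R0 = 0.195
x·lx·mx: 0, 0, 0.342, 0.072, 0 → Σ = 0.414
T = 0.414 / 0.195 = 2.123077… → 2.12

2.12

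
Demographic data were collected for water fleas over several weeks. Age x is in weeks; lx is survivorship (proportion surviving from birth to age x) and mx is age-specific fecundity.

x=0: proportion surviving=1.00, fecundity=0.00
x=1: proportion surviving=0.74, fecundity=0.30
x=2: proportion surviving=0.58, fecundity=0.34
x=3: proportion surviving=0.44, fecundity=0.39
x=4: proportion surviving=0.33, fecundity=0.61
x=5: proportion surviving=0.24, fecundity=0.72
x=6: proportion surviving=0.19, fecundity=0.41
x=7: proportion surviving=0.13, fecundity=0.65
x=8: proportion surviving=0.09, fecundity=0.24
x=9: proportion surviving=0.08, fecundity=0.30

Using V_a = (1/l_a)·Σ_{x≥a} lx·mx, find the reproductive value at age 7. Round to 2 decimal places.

1.00

lx·mx for x ≥ 7: 0.0845, 0.0216, 0.024 → sum = 0.1301
V_7 = 0.1301 / l_7 = 0.1301 / 0.13 = 1.000769… → 1.00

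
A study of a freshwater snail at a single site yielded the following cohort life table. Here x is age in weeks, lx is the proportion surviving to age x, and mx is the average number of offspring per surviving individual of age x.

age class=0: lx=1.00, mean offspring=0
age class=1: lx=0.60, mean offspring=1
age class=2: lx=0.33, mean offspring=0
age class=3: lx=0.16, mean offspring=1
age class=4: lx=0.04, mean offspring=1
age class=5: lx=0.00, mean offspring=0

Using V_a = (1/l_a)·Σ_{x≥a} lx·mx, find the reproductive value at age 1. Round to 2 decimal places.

1.33

lx·mx for x ≥ 1: 0.6, 0, 0.16, 0.04, 0 → sum = 0.8
V_1 = 0.8 / l_1 = 0.8 / 0.6 = 1.333333… → 1.33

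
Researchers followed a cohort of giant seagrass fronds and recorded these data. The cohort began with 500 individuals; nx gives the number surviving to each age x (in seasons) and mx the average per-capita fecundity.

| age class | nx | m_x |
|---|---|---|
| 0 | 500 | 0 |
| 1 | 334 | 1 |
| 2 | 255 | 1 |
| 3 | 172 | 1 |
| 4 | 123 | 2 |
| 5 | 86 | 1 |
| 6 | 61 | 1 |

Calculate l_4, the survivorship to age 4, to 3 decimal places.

0.246

l_4 = n_4/n_0 = 123/500 = 0.246 → 0.246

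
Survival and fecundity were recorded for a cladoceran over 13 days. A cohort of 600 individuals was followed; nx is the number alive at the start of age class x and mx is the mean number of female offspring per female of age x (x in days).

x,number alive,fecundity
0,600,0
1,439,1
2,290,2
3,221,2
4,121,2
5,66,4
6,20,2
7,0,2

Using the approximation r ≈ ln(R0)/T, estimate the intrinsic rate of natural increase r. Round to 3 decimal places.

0.444

lx = nx/n0 = nx/600: 1, 0.73167…, 0.48333…, 0.36833…, 0.20167…, 0.11, 0.03333…, 0
R0 = Σ lx·mx = 0 + 0.73167… + 0.96667… + 0.73667… + 0.40333… + 0.44 + 0.06667… + 0 = 3.345…
Σ x·lx·mx = 9.088333…; T = 9.088333…/3.345… = 2.71699…
r ≈ ln(R0)/T = ln(3.345…)/2.71699… = 0.44441… → 0.444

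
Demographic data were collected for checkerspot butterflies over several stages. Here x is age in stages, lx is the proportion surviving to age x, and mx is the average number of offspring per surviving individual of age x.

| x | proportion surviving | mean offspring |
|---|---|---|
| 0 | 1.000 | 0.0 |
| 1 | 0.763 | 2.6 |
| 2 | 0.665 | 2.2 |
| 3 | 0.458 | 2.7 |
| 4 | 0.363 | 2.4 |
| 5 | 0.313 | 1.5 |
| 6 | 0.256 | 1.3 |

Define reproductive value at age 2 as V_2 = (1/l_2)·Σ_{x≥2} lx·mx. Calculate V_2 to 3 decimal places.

lx·mx for x ≥ 2: 1.463, 1.2366, 0.8712, 0.4695, 0.3328 → sum = 4.3731
V_2 = 4.3731 / l_2 = 4.3731 / 0.665 = 6.57609… → 6.576

6.576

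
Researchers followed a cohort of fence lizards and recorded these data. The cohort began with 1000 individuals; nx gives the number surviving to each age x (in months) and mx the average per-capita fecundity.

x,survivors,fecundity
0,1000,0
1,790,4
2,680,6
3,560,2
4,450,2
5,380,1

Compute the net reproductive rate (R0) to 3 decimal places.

lx = nx/n0 = nx/1000: 1, 0.79, 0.68, 0.56, 0.45, 0.38
lx·mx by age: 0, 3.16, 4.08, 1.12, 0.9, 0.38
R0 = Σ lx·mx = 9.64 → 9.640

9.640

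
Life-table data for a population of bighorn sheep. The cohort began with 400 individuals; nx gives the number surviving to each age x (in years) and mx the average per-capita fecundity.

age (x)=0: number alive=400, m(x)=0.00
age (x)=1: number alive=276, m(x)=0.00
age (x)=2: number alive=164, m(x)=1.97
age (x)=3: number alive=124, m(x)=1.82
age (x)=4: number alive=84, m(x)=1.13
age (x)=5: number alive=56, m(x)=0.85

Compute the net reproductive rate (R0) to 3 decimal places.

1.728

lx = nx/n0 = nx/400: 1, 0.69, 0.41, 0.31, 0.21, 0.14
lx·mx by age: 0, 0, 0.8077, 0.5642, 0.2373, 0.119
R0 = Σ lx·mx = 1.7282 → 1.728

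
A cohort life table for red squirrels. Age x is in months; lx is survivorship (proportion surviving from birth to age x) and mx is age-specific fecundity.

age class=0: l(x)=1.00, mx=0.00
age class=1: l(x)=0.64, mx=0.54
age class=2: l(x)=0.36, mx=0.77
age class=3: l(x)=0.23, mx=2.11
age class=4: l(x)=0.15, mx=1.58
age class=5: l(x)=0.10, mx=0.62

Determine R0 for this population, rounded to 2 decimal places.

lx·mx by age: 0, 0.3456, 0.2772, 0.4853, 0.237, 0.062
R0 = Σ lx·mx = 1.4071 → 1.41

1.41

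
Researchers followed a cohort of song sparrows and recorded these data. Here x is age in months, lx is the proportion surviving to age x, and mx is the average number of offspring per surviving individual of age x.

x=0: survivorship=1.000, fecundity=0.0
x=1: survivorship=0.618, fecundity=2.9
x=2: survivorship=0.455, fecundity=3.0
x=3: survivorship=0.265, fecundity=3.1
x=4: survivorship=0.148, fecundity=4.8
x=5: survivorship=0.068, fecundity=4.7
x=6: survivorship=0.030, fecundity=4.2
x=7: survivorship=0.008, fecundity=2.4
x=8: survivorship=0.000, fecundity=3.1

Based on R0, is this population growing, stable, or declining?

R0 = Σ lx·mx = 0 + 1.7922 + 1.365 + 0.8215 + 0.7104 + 0.3196 + 0.126 + 0.0192 + 0 = 5.1539
R0 > 1, so the population is growing.

growing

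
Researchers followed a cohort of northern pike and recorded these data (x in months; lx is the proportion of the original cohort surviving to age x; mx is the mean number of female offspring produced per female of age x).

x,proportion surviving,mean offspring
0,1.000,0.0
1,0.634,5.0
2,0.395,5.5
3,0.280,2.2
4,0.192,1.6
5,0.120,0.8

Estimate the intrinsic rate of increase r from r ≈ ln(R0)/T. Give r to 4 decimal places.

R0 = Σ lx·mx = 0 + 3.17 + 2.1725 + 0.616 + 0.3072 + 0.096 = 6.3617
Σ x·lx·mx = 11.0718; T = 11.0718/6.3617 = 1.74038…
r ≈ ln(R0)/T = ln(6.3617)/1.74038… = 1.063154… → 1.0632

1.0632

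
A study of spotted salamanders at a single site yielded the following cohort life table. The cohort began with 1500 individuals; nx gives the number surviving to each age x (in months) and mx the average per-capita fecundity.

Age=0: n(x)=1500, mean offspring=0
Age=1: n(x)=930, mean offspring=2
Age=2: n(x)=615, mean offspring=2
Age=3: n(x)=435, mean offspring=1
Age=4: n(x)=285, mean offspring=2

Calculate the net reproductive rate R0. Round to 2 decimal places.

lx = nx/n0 = nx/1500: 1, 0.62, 0.41, 0.29, 0.19
lx·mx by age: 0, 1.24, 0.82, 0.29, 0.38
R0 = Σ lx·mx = 2.73 → 2.73

2.73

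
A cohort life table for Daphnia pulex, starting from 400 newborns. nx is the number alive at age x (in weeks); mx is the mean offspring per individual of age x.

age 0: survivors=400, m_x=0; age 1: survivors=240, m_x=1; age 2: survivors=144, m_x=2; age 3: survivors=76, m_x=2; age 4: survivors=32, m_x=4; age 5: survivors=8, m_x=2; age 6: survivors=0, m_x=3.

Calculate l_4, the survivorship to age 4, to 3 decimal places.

0.080

l_4 = n_4/n_0 = 32/400 = 0.08 → 0.080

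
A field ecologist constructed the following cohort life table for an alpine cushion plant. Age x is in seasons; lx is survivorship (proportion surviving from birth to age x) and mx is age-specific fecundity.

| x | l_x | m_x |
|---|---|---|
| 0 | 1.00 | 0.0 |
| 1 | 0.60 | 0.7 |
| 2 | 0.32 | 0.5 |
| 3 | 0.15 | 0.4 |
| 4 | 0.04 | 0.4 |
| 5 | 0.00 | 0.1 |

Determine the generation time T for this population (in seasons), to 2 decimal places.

lx·mx: 0, 0.42, 0.16, 0.06, 0.016, 0 → R0 = 0.656
x·lx·mx: 0, 0.42, 0.32, 0.18, 0.064, 0 → Σ = 0.984
T = 0.984 / 0.656 = 1.5 → 1.50

1.50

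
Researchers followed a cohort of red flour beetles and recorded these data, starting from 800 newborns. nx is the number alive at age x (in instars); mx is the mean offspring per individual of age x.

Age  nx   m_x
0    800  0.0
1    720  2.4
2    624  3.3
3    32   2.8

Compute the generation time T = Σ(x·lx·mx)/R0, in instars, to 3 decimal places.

lx = nx/n0 = nx/800: 1, 0.9, 0.78, 0.04
lx·mx: 0, 2.16, 2.574, 0.112 → R0 = 4.846
x·lx·mx: 0, 2.16, 5.148, 0.336 → Σ = 7.644
T = 7.644 / 4.846 = 1.577383… → 1.577

1.577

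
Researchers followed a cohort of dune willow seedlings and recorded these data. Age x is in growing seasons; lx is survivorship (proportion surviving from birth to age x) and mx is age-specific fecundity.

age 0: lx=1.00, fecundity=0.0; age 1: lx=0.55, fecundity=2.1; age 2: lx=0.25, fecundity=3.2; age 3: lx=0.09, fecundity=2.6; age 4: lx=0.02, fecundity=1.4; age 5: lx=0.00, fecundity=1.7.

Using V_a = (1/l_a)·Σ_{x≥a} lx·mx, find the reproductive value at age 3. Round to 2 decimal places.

lx·mx for x ≥ 3: 0.234, 0.028, 0 → sum = 0.262
V_3 = 0.262 / l_3 = 0.262 / 0.09 = 2.911111… → 2.91

2.91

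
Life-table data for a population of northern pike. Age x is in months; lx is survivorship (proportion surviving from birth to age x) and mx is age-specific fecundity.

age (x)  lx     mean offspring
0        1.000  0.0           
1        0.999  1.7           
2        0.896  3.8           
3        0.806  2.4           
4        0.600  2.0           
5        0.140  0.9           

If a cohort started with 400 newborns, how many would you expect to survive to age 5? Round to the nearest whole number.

56

Expected survivors = N0 · l_5 = 400 × 0.140 = 56 → 56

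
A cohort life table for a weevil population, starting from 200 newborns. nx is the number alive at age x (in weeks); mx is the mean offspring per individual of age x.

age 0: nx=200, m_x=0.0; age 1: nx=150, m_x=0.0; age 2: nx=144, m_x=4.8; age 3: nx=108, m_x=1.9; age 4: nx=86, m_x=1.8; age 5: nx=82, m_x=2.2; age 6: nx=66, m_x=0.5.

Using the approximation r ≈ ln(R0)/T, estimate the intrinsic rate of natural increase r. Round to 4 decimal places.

lx = nx/n0 = nx/200: 1, 0.75, 0.72, 0.54, 0.43, 0.41, 0.33
R0 = Σ lx·mx = 0 + 0 + 3.456 + 1.026 + 0.774 + 0.902 + 0.165 = 6.323
Σ x·lx·mx = 18.586; T = 18.586/6.323 = 2.93943…
r ≈ ln(R0)/T = ln(6.323)/2.93943… = 0.627399… → 0.6274

0.6274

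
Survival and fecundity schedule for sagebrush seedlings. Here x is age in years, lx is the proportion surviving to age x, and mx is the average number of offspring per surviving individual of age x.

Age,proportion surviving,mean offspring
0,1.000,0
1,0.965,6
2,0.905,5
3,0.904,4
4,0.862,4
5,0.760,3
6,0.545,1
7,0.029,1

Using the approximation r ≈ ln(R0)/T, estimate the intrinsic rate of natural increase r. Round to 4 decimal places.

R0 = Σ lx·mx = 0 + 5.79 + 4.525 + 3.616 + 3.448 + 2.28 + 0.545 + 0.029 = 20.233
Σ x·lx·mx = 54.353; T = 54.353/20.233 = 2.68635…
r ≈ ln(R0)/T = ln(20.233)/2.68635… = 1.119478… → 1.1195

1.1195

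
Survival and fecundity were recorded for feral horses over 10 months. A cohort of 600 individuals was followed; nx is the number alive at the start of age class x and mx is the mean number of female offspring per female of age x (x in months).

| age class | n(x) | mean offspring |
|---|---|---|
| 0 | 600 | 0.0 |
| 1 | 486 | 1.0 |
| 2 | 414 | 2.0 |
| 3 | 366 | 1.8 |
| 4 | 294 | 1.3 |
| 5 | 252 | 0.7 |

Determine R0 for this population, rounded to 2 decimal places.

4.22

lx = nx/n0 = nx/600: 1, 0.81, 0.69, 0.61, 0.49, 0.42
lx·mx by age: 0, 0.81, 1.38, 1.098, 0.637, 0.294
R0 = Σ lx·mx = 4.219 → 4.22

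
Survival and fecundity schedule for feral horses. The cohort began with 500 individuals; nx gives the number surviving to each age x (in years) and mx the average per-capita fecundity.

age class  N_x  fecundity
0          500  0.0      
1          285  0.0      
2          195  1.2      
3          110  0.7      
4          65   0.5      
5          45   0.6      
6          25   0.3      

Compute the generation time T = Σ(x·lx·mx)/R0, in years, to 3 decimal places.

lx = nx/n0 = nx/500: 1, 0.57, 0.39, 0.22, 0.13, 0.09, 0.05
lx·mx: 0, 0, 0.468, 0.154, 0.065, 0.054, 0.015 → R0 = 0.756
x·lx·mx: 0, 0, 0.936, 0.462, 0.26, 0.27, 0.09 → Σ = 2.018
T = 2.018 / 0.756 = 2.669312… → 2.669

2.669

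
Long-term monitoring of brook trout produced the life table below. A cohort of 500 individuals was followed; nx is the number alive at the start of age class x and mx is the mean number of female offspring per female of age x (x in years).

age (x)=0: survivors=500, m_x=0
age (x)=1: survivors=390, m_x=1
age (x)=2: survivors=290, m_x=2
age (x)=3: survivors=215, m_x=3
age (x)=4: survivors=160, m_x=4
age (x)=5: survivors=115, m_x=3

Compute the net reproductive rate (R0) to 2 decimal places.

lx = nx/n0 = nx/500: 1, 0.78, 0.58, 0.43, 0.32, 0.23
lx·mx by age: 0, 0.78, 1.16, 1.29, 1.28, 0.69
R0 = Σ lx·mx = 5.2 → 5.20

5.20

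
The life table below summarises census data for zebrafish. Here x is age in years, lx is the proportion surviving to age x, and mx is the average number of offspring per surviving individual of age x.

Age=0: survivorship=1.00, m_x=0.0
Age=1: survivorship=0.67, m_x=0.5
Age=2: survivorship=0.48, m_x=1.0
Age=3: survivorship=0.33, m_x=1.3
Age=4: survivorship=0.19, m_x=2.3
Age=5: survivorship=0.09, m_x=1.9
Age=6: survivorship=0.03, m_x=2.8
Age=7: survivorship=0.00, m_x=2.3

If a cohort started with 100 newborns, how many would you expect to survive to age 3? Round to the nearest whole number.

33

Expected survivors = N0 · l_3 = 100 × 0.33 = 33 → 33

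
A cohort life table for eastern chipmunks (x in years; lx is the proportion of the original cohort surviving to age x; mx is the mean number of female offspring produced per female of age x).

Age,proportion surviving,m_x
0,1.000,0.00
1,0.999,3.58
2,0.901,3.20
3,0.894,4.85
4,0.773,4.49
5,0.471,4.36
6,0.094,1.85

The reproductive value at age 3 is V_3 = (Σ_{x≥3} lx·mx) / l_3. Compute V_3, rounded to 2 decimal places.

11.22

lx·mx for x ≥ 3: 4.3359, 3.47077, 2.05356, 0.1739 → sum = 10.03413
V_3 = 10.03413 / l_3 = 10.03413 / 0.894 = 11.223859… → 11.22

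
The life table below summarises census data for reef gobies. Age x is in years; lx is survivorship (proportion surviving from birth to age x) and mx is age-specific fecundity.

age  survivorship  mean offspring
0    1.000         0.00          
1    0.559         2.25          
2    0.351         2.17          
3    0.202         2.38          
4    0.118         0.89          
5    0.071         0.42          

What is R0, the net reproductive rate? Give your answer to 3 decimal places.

2.635

lx·mx by age: 0, 1.25775, 0.76167, 0.48076, 0.10502, 0.02982
R0 = Σ lx·mx = 2.63502 → 2.635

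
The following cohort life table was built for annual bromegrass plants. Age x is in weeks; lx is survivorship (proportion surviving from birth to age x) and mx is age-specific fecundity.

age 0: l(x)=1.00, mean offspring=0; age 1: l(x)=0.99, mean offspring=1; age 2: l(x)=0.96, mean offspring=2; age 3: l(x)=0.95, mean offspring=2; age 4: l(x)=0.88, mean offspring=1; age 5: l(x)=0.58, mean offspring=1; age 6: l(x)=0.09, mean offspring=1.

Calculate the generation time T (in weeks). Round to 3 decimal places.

2.750

lx·mx: 0, 0.99, 1.92, 1.9, 0.88, 0.58, 0.09 → R0 = 6.36
x·lx·mx: 0, 0.99, 3.84, 5.7, 3.52, 2.9, 0.54 → Σ = 17.49
T = 17.49 / 6.36 = 2.75 → 2.750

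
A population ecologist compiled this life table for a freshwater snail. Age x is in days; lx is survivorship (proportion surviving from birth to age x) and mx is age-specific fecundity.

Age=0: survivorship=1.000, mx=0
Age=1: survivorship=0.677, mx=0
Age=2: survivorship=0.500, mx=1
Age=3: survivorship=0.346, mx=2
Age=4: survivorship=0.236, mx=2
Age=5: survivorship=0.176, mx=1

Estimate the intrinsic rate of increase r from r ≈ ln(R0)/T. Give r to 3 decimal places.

0.192

R0 = Σ lx·mx = 0 + 0 + 0.5 + 0.692 + 0.472 + 0.176 = 1.84
Σ x·lx·mx = 5.844; T = 5.844/1.84 = 3.17609…
r ≈ ln(R0)/T = ln(1.84)/3.17609… = 0.19199… → 0.192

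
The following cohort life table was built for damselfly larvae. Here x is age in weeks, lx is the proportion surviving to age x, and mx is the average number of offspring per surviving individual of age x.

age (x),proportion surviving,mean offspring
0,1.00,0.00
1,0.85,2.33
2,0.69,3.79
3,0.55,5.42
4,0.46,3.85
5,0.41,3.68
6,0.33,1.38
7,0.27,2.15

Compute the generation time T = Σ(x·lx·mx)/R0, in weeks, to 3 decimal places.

lx·mx: 0, 1.9805, 2.6151, 2.981, 1.771, 1.5088, 0.4554, 0.5805 → R0 = 11.8923
x·lx·mx: 0, 1.9805, 5.2302, 8.943, 7.084, 7.544, 2.7324, 4.0635 → Σ = 37.5776
T = 37.5776 / 11.8923 = 3.159826… → 3.160

3.160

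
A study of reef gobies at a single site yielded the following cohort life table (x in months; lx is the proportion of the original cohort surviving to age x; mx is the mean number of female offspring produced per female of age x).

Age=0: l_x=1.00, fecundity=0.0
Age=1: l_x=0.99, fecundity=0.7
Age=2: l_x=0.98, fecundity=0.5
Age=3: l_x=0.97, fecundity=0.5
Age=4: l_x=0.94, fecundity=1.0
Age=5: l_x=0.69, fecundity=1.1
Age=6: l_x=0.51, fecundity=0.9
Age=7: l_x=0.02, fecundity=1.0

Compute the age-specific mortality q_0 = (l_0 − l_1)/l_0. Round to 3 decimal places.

0.010

q_0 = (l_0 − l_1) / l_0 = (1 − 0.99) / 1
     = 0.01 / 1 = 0.01 → 0.010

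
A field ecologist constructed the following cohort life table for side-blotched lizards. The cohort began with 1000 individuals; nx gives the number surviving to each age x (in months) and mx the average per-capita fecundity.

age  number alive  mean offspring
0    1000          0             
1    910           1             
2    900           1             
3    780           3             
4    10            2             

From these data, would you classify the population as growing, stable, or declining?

lx = nx/n0 = nx/1000: 1, 0.91, 0.9, 0.78, 0.01
R0 = Σ lx·mx = 0 + 0.91 + 0.9 + 2.34 + 0.02 = 4.17
R0 > 1, so the population is growing.

growing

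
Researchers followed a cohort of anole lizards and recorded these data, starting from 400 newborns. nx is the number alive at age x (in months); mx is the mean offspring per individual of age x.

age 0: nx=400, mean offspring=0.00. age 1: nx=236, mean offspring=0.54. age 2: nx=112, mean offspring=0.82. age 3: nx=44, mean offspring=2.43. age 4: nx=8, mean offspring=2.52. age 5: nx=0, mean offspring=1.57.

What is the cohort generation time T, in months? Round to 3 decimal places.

2.057

lx = nx/n0 = nx/400: 1, 0.59, 0.28, 0.11, 0.02, 0
lx·mx: 0, 0.3186, 0.2296, 0.2673, 0.0504, 0 → R0 = 0.8659
x·lx·mx: 0, 0.3186, 0.4592, 0.8019, 0.2016, 0 → Σ = 1.7813
T = 1.7813 / 0.8659 = 2.057166… → 2.057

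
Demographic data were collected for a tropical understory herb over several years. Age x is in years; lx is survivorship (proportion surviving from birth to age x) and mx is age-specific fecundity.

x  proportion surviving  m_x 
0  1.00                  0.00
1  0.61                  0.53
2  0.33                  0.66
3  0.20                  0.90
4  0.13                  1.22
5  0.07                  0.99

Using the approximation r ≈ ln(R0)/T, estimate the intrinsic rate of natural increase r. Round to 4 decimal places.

R0 = Σ lx·mx = 0 + 0.3233 + 0.2178 + 0.18 + 0.1586 + 0.0693 = 0.949
Σ x·lx·mx = 2.2798; T = 2.2798/0.949 = 2.40232…
r ≈ ln(R0)/T = ln(0.949)/2.40232… = -0.02179… → -0.0218

-0.0218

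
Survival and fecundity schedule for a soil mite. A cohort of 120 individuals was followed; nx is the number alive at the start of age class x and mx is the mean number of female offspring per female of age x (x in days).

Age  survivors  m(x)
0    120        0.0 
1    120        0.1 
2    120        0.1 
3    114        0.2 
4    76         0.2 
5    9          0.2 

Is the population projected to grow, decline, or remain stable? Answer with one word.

declining

lx = nx/n0 = nx/120: 1, 1, 1, 0.95, 0.63333…, 0.075
R0 = Σ lx·mx = 0 + 0.1 + 0.1 + 0.19 + 0.126667… + 0.015 = 0.531667…
R0 < 1, so the population is declining.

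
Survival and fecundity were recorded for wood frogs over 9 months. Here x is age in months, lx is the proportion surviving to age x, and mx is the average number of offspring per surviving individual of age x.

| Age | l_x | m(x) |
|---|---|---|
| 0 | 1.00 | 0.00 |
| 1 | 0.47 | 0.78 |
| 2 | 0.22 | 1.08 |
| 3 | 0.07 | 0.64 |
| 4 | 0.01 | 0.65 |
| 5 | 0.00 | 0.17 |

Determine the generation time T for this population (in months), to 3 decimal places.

lx·mx: 0, 0.3666, 0.2376, 0.0448, 0.0065, 0 → R0 = 0.6555
x·lx·mx: 0, 0.3666, 0.4752, 0.1344, 0.026, 0 → Σ = 1.0022
T = 1.0022 / 0.6555 = 1.528909… → 1.529

1.529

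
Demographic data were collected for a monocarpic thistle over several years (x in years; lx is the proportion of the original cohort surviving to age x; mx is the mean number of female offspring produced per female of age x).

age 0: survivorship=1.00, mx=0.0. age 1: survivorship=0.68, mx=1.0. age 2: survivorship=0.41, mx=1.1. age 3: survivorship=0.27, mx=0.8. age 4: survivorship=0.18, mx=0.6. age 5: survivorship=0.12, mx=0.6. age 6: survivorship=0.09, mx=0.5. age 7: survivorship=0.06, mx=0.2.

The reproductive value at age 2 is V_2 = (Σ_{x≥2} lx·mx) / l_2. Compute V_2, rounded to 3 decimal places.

lx·mx for x ≥ 2: 0.451, 0.216, 0.108, 0.072, 0.045, 0.012 → sum = 0.904
V_2 = 0.904 / l_2 = 0.904 / 0.41 = 2.204878… → 2.205

2.205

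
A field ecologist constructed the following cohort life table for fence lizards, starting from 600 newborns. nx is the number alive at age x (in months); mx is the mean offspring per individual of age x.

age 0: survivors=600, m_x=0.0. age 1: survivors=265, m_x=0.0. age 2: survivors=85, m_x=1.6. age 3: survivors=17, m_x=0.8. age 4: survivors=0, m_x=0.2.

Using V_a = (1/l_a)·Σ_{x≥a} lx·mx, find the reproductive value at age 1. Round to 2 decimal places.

lx = nx/n0 = nx/600: 1, 0.44167…, 0.14167…, 0.02833…, 0
lx·mx for x ≥ 1: 0, 0.226667…, 0.022667…, 0 → sum = 0.249333…
V_1 = 0.249333… / l_1 = 0.249333… / 0.441667… = 0.564528… → 0.56

0.56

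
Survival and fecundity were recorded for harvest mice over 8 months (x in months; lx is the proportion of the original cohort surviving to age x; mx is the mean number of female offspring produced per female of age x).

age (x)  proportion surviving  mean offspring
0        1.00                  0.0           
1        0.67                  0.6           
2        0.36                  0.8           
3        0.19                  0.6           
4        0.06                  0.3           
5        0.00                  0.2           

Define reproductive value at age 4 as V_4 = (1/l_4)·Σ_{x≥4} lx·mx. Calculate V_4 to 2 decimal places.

0.30

lx·mx for x ≥ 4: 0.018, 0 → sum = 0.018
V_4 = 0.018 / l_4 = 0.018 / 0.06 = 0.3 → 0.30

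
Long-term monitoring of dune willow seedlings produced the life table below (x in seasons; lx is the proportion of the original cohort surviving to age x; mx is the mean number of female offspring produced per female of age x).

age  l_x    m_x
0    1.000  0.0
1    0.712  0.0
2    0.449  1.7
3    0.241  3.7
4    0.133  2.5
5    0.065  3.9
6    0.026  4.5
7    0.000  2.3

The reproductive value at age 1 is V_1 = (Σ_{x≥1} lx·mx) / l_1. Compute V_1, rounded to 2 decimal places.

lx·mx for x ≥ 1: 0, 0.7633, 0.8917, 0.3325, 0.2535, 0.117, 0 → sum = 2.358
V_1 = 2.358 / l_1 = 2.358 / 0.712 = 3.311798… → 3.31

3.31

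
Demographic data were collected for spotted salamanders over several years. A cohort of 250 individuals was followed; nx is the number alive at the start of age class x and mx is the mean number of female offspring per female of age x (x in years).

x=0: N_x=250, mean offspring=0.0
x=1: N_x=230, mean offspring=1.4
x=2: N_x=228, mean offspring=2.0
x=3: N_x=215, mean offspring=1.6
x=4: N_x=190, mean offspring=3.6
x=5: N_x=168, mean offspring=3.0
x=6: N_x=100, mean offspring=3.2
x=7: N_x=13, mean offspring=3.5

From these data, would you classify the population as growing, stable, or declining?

lx = nx/n0 = nx/250: 1, 0.92, 0.912, 0.86, 0.76, 0.672, 0.4, 0.052
R0 = Σ lx·mx = 0 + 1.288 + 1.824 + 1.376 + 2.736 + 2.016 + 1.28 + 0.182 = 10.702
R0 > 1, so the population is growing.

growing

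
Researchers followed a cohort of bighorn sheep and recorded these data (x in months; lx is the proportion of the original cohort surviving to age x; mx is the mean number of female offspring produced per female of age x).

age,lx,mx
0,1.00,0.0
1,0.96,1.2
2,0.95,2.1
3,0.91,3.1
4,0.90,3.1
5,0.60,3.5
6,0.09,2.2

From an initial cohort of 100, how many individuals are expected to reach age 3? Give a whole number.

91

Expected survivors = N0 · l_3 = 100 × 0.91 = 91 → 91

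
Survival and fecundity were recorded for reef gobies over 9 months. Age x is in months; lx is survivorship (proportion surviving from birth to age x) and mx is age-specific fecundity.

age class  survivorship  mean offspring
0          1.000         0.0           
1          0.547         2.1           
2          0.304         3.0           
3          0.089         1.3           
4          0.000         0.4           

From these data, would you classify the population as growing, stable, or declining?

R0 = Σ lx·mx = 0 + 1.1487 + 0.912 + 0.1157 + 0 = 2.1764
R0 > 1, so the population is growing.

growing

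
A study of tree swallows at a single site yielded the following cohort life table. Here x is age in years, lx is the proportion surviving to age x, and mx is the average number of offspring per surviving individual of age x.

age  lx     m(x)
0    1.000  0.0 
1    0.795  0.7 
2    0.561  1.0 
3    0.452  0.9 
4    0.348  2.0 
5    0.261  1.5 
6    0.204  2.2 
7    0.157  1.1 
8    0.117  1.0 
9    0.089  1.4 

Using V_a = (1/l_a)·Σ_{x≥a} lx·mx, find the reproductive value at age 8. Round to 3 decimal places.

2.065

lx·mx for x ≥ 8: 0.117, 0.1246 → sum = 0.2416
V_8 = 0.2416 / l_8 = 0.2416 / 0.117 = 2.064957… → 2.065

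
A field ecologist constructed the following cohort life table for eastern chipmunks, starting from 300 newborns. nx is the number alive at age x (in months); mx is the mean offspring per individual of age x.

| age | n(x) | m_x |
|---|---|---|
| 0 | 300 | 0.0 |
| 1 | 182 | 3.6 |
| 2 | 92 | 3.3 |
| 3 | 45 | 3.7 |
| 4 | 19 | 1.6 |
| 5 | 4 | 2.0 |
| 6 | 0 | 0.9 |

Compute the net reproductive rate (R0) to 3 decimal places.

3.879

lx = nx/n0 = nx/300: 1, 0.60667…, 0.30667…, 0.15, 0.06333…, 0.01333…, 0
lx·mx by age: 0, 2.184…, 1.012…, 0.555, 0.101333…, 0.026667…, 0
R0 = Σ lx·mx = 3.879… → 3.879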